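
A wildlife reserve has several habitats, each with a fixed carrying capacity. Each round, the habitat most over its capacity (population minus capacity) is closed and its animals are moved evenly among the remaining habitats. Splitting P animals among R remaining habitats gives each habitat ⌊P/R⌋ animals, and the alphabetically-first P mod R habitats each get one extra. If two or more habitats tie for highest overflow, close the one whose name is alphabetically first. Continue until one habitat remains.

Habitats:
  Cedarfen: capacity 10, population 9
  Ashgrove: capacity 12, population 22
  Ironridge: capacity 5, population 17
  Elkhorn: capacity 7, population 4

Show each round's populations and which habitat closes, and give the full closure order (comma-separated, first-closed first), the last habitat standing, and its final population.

Round 1: Ashgrove=22 Cedarfen=9 Elkhorn=4 Ironridge=17 → close Ironridge (overflow 12)
  17÷3 = 5 each, +1 to first 2
Round 2: Ashgrove=28 Cedarfen=15 Elkhorn=9 → close Ashgrove (overflow 16)
  28÷2 = 14 each, +1 to first 0
Round 3: Cedarfen=29 Elkhorn=23 → close Cedarfen (overflow 19)
  29÷1 = 29 each, +1 to first 0

Closure order: Ironridge, Ashgrove, Cedarfen
Last habitat: Elkhorn with 52 animals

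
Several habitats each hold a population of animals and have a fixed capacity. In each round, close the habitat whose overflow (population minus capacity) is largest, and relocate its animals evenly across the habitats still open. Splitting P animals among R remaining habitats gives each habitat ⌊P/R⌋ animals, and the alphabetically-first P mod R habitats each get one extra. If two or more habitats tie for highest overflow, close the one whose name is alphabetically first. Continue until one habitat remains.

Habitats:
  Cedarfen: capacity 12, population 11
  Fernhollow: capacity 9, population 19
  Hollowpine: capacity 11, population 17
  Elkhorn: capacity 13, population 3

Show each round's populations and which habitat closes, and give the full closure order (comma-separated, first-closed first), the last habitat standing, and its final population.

Round 1: Cedarfen=11 Elkhorn=3 Fernhollow=19 Hollowpine=17 → close Fernhollow (overflow 10)
  19÷3 = 6 each, +1 to first 1
Round 2: Cedarfen=18 Elkhorn=9 Hollowpine=23 → close Hollowpine (overflow 12)
  23÷2 = 11 each, +1 to first 1
Round 3: Cedarfen=30 Elkhorn=20 → close Cedarfen (overflow 18)
  30÷1 = 30 each, +1 to first 0

Closure order: Fernhollow, Hollowpine, Cedarfen
Last habitat: Elkhorn with 50 animals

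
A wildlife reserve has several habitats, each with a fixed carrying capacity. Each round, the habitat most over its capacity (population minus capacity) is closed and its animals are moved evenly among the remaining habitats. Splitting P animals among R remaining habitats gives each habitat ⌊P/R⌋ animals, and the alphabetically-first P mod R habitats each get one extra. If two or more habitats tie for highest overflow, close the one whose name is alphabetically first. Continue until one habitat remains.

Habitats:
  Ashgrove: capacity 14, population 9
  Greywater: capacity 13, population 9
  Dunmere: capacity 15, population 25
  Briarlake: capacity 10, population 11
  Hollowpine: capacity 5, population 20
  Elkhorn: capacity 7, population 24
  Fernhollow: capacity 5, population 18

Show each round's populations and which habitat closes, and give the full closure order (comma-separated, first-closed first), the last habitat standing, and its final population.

Closure order: Elkhorn, Hollowpine, Fernhollow, Dunmere, Briarlake, Ashgrove
Last habitat: Greywater with 116 animals

Round 1: Ashgrove=9 Briarlake=11 Dunmere=25 Elkhorn=24 Fernhollow=18 Greywater=9 Hollowpine=20 → close Elkhorn (overflow 17)
  24÷6 = 4 each, +1 to first 0
Round 2: Ashgrove=13 Briarlake=15 Dunmere=29 Fernhollow=22 Greywater=13 Hollowpine=24 → close Hollowpine (overflow 19)
  24÷5 = 4 each, +1 to first 4
Round 3: Ashgrove=18 Briarlake=20 Dunmere=34 Fernhollow=27 Greywater=17 → close Fernhollow (overflow 22)
  27÷4 = 6 each, +1 to first 3
Round 4: Ashgrove=25 Briarlake=27 Dunmere=41 Greywater=23 → close Dunmere (overflow 26)
  41÷3 = 13 each, +1 to first 2
Round 5: Ashgrove=39 Briarlake=41 Greywater=36 → close Briarlake (overflow 31)
  41÷2 = 20 each, +1 to first 1
Round 6: Ashgrove=60 Greywater=56 → close Ashgrove (overflow 46)
  60÷1 = 60 each, +1 to first 0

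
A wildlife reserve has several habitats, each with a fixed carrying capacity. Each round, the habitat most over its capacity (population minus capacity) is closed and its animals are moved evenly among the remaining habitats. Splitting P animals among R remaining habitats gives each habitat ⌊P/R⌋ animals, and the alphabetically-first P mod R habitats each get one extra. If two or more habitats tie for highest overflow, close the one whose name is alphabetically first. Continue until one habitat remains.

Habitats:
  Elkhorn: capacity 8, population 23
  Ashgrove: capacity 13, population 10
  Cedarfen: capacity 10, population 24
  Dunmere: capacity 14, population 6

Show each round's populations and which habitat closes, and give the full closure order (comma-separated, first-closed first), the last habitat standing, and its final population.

Closure order: Elkhorn, Cedarfen, Ashgrove
Last habitat: Dunmere with 63 animals

Round 1: Ashgrove=10 Cedarfen=24 Dunmere=6 Elkhorn=23 → close Elkhorn (overflow 15)
  23÷3 = 7 each, +1 to first 2
Round 2: Ashgrove=18 Cedarfen=32 Dunmere=13 → close Cedarfen (overflow 22)
  32÷2 = 16 each, +1 to first 0
Round 3: Ashgrove=34 Dunmere=29 → close Ashgrove (overflow 21)
  34÷1 = 34 each, +1 to first 0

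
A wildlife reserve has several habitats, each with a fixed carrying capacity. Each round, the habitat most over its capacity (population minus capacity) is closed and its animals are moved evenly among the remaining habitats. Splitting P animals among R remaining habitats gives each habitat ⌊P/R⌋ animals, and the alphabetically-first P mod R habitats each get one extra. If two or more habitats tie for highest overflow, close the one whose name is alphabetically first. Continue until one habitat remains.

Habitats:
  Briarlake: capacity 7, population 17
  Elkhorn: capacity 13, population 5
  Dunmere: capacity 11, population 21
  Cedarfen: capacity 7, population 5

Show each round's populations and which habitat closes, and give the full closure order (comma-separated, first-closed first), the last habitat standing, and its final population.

Round 1: Briarlake=17 Cedarfen=5 Dunmere=21 Elkhorn=5 → close Briarlake (overflow 10)
  17÷3 = 5 each, +1 to first 2
Round 2: Cedarfen=11 Dunmere=27 Elkhorn=10 → close Dunmere (overflow 16)
  27÷2 = 13 each, +1 to first 1
Round 3: Cedarfen=25 Elkhorn=23 → close Cedarfen (overflow 18)
  25÷1 = 25 each, +1 to first 0

Closure order: Briarlake, Dunmere, Cedarfen
Last habitat: Elkhorn with 48 animals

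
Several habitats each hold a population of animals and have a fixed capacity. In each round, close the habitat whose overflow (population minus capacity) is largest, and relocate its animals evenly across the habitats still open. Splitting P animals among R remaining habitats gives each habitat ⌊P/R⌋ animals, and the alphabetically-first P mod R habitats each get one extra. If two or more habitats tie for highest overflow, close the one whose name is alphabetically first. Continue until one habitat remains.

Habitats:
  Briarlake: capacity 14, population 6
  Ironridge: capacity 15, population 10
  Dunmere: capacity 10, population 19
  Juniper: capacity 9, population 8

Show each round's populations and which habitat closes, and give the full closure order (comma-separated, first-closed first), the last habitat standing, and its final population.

Closure order: Dunmere, Juniper, Ironridge
Last habitat: Briarlake with 43 animals

Round 1: Briarlake=6 Dunmere=19 Ironridge=10 Juniper=8 → close Dunmere (overflow 9)
  19÷3 = 6 each, +1 to first 1
Round 2: Briarlake=13 Ironridge=16 Juniper=14 → close Juniper (overflow 5)
  14÷2 = 7 each, +1 to first 0
Round 3: Briarlake=20 Ironridge=23 → close Ironridge (overflow 8)
  23÷1 = 23 each, +1 to first 0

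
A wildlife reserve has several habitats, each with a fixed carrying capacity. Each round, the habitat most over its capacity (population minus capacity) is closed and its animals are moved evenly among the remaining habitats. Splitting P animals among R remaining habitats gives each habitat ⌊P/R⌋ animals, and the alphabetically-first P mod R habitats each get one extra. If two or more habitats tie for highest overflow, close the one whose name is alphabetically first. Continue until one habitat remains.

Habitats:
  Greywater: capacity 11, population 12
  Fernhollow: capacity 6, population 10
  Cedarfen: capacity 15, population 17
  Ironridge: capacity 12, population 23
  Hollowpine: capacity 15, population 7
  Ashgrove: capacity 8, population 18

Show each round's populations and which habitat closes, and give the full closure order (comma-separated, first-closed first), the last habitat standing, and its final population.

Closure order: Ironridge, Ashgrove, Fernhollow, Cedarfen, Greywater
Last habitat: Hollowpine with 87 animals

Round 1: Ashgrove=18 Cedarfen=17 Fernhollow=10 Greywater=12 Hollowpine=7 Ironridge=23 → close Ironridge (overflow 11)
  23÷5 = 4 each, +1 to first 3
Round 2: Ashgrove=23 Cedarfen=22 Fernhollow=15 Greywater=16 Hollowpine=11 → close Ashgrove (overflow 15)
  23÷4 = 5 each, +1 to first 3
Round 3: Cedarfen=28 Fernhollow=21 Greywater=22 Hollowpine=16 → close Fernhollow (overflow 15)
  21÷3 = 7 each, +1 to first 0
Round 4: Cedarfen=35 Greywater=29 Hollowpine=23 → close Cedarfen (overflow 20)
  35÷2 = 17 each, +1 to first 1
Round 5: Greywater=47 Hollowpine=40 → close Greywater (overflow 36)
  47÷1 = 47 each, +1 to first 0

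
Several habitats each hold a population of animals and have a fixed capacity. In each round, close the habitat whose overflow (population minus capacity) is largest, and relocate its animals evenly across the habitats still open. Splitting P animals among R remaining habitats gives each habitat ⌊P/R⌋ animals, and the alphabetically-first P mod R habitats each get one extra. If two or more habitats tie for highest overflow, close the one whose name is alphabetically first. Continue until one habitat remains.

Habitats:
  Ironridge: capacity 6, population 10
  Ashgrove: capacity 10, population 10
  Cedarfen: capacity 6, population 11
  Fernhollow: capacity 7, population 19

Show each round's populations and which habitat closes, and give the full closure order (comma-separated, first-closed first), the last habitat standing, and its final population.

Round 1: Ashgrove=10 Cedarfen=11 Fernhollow=19 Ironridge=10 → close Fernhollow (overflow 12)
  19÷3 = 6 each, +1 to first 1
Round 2: Ashgrove=17 Cedarfen=17 Ironridge=16 → close Cedarfen (overflow 11)
  17÷2 = 8 each, +1 to first 1
Round 3: Ashgrove=26 Ironridge=24 → close Ironridge (overflow 18)
  24÷1 = 24 each, +1 to first 0

Closure order: Fernhollow, Cedarfen, Ironridge
Last habitat: Ashgrove with 50 animals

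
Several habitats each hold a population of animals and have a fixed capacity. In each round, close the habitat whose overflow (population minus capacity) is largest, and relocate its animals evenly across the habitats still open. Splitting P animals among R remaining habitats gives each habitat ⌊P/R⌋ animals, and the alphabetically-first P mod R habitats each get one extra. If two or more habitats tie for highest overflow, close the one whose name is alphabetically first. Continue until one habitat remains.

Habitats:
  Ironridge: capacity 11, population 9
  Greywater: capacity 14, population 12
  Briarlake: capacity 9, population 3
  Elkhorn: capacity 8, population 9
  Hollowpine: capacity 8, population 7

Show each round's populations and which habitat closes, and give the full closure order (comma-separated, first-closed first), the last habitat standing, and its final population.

Round 1: Briarlake=3 Elkhorn=9 Greywater=12 Hollowpine=7 Ironridge=9 → close Elkhorn (overflow 1)
  9÷4 = 2 each, +1 to first 1
Round 2: Briarlake=6 Greywater=14 Hollowpine=9 Ironridge=11 → close Hollowpine (overflow 1)
  9÷3 = 3 each, +1 to first 0
Round 3: Briarlake=9 Greywater=17 Ironridge=14 → close Greywater (overflow 3)
  17÷2 = 8 each, +1 to first 1
Round 4: Briarlake=18 Ironridge=22 → close Ironridge (overflow 11)
  22÷1 = 22 each, +1 to first 0

Closure order: Elkhorn, Hollowpine, Greywater, Ironridge
Last habitat: Briarlake with 40 animals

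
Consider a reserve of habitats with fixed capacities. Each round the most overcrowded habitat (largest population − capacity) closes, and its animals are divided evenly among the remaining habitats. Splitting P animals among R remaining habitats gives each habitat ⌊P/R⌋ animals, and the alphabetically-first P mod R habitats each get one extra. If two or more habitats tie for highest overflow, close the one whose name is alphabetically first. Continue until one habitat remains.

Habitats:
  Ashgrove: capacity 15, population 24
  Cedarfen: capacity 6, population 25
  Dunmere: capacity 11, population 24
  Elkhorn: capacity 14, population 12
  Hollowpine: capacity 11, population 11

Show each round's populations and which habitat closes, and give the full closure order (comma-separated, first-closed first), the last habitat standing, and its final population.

Closure order: Cedarfen, Dunmere, Ashgrove, Hollowpine
Last habitat: Elkhorn with 96 animals

Round 1: Ashgrove=24 Cedarfen=25 Dunmere=24 Elkhorn=12 Hollowpine=11 → close Cedarfen (overflow 19)
  25÷4 = 6 each, +1 to first 1
Round 2: Ashgrove=31 Dunmere=30 Elkhorn=18 Hollowpine=17 → close Dunmere (overflow 19)
  30÷3 = 10 each, +1 to first 0
Round 3: Ashgrove=41 Elkhorn=28 Hollowpine=27 → close Ashgrove (overflow 26)
  41÷2 = 20 each, +1 to first 1
Round 4: Elkhorn=49 Hollowpine=47 → close Hollowpine (overflow 36)
  47÷1 = 47 each, +1 to first 0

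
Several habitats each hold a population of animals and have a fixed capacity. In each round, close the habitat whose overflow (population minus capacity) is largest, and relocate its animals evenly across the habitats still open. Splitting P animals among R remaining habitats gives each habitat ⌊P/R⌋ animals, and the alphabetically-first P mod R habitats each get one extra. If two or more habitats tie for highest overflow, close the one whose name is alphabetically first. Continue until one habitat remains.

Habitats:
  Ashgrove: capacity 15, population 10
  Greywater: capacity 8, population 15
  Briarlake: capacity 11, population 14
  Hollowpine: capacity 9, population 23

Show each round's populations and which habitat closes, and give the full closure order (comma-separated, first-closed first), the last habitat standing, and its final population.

Closure order: Hollowpine, Greywater, Briarlake
Last habitat: Ashgrove with 62 animals

Round 1: Ashgrove=10 Briarlake=14 Greywater=15 Hollowpine=23 → close Hollowpine (overflow 14)
  23÷3 = 7 each, +1 to first 2
Round 2: Ashgrove=18 Briarlake=22 Greywater=22 → close Greywater (overflow 14)
  22÷2 = 11 each, +1 to first 0
Round 3: Ashgrove=29 Briarlake=33 → close Briarlake (overflow 22)
  33÷1 = 33 each, +1 to first 0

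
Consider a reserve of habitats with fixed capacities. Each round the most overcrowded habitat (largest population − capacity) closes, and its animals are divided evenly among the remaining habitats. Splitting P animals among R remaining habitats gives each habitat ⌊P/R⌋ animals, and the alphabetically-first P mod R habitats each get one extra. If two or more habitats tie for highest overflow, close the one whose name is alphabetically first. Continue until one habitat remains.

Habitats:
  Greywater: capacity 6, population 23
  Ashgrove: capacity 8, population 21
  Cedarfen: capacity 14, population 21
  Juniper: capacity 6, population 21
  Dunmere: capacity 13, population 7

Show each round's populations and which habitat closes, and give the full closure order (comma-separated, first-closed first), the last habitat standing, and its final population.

Closure order: Greywater, Juniper, Ashgrove, Cedarfen
Last habitat: Dunmere with 93 animals

Round 1: Ashgrove=21 Cedarfen=21 Dunmere=7 Greywater=23 Juniper=21 → close Greywater (overflow 17)
  23÷4 = 5 each, +1 to first 3
Round 2: Ashgrove=27 Cedarfen=27 Dunmere=13 Juniper=26 → close Juniper (overflow 20)
  26÷3 = 8 each, +1 to first 2
Round 3: Ashgrove=36 Cedarfen=36 Dunmere=21 → close Ashgrove (overflow 28)
  36÷2 = 18 each, +1 to first 0
Round 4: Cedarfen=54 Dunmere=39 → close Cedarfen (overflow 40)
  54÷1 = 54 each, +1 to first 0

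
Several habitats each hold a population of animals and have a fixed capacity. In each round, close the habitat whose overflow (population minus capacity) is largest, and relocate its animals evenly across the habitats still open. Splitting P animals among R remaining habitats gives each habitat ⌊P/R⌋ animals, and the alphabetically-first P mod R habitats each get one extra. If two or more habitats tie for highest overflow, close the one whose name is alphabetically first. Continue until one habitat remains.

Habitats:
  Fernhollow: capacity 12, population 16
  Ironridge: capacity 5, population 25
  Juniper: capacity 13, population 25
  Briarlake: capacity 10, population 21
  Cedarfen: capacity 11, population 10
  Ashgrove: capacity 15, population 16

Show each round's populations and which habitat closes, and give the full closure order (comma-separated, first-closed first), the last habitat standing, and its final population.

Closure order: Ironridge, Juniper, Briarlake, Fernhollow, Ashgrove
Last habitat: Cedarfen with 113 animals

Round 1: Ashgrove=16 Briarlake=21 Cedarfen=10 Fernhollow=16 Ironridge=25 Juniper=25 → close Ironridge (overflow 20)
  25÷5 = 5 each, +1 to first 0
Round 2: Ashgrove=21 Briarlake=26 Cedarfen=15 Fernhollow=21 Juniper=30 → close Juniper (overflow 17)
  30÷4 = 7 each, +1 to first 2
Round 3: Ashgrove=29 Briarlake=34 Cedarfen=22 Fernhollow=28 → close Briarlake (overflow 24)
  34÷3 = 11 each, +1 to first 1
Round 4: Ashgrove=41 Cedarfen=33 Fernhollow=39 → close Fernhollow (overflow 27)
  39÷2 = 19 each, +1 to first 1
Round 5: Ashgrove=61 Cedarfen=52 → close Ashgrove (overflow 46)
  61÷1 = 61 each, +1 to first 0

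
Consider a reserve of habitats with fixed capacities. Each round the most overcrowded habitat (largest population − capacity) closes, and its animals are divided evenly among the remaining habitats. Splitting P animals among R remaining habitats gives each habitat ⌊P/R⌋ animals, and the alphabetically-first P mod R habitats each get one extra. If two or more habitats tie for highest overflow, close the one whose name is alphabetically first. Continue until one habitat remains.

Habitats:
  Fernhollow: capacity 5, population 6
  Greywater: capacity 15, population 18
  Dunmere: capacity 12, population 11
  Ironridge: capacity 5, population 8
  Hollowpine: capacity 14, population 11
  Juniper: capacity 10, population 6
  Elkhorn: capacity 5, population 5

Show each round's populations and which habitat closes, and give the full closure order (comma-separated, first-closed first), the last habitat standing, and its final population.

Round 1: Dunmere=11 Elkhorn=5 Fernhollow=6 Greywater=18 Hollowpine=11 Ironridge=8 Juniper=6 → close Greywater (overflow 3)
  18÷6 = 3 each, +1 to first 0
Round 2: Dunmere=14 Elkhorn=8 Fernhollow=9 Hollowpine=14 Ironridge=11 Juniper=9 → close Ironridge (overflow 6)
  11÷5 = 2 each, +1 to first 1
Round 3: Dunmere=17 Elkhorn=10 Fernhollow=11 Hollowpine=16 Juniper=11 → close Fernhollow (overflow 6)
  11÷4 = 2 each, +1 to first 3
Round 4: Dunmere=20 Elkhorn=13 Hollowpine=19 Juniper=13 → close Dunmere (overflow 8)
  20÷3 = 6 each, +1 to first 2
Round 5: Elkhorn=20 Hollowpine=26 Juniper=19 → close Elkhorn (overflow 15)
  20÷2 = 10 each, +1 to first 0
Round 6: Hollowpine=36 Juniper=29 → close Hollowpine (overflow 22)
  36÷1 = 36 each, +1 to first 0

Closure order: Greywater, Ironridge, Fernhollow, Dunmere, Elkhorn, Hollowpine
Last habitat: Juniper with 65 animals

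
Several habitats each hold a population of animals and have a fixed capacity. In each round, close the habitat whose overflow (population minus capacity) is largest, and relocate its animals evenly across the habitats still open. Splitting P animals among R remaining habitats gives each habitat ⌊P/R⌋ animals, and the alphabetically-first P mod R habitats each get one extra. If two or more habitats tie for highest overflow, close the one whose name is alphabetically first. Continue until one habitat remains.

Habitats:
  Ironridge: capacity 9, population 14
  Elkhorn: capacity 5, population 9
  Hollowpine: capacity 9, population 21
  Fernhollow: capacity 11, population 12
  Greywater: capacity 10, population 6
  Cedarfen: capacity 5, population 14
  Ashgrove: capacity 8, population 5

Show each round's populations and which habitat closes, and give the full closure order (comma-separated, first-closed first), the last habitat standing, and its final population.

Closure order: Hollowpine, Cedarfen, Elkhorn, Ironridge, Fernhollow, Ashgrove
Last habitat: Greywater with 81 animals

Round 1: Ashgrove=5 Cedarfen=14 Elkhorn=9 Fernhollow=12 Greywater=6 Hollowpine=21 Ironridge=14 → close Hollowpine (overflow 12)
  21÷6 = 3 each, +1 to first 3
Round 2: Ashgrove=9 Cedarfen=18 Elkhorn=13 Fernhollow=15 Greywater=9 Ironridge=17 → close Cedarfen (overflow 13)
  18÷5 = 3 each, +1 to first 3
Round 3: Ashgrove=13 Elkhorn=17 Fernhollow=19 Greywater=12 Ironridge=20 → close Elkhorn (overflow 12)
  17÷4 = 4 each, +1 to first 1
Round 4: Ashgrove=18 Fernhollow=23 Greywater=16 Ironridge=24 → close Ironridge (overflow 15)
  24÷3 = 8 each, +1 to first 0
Round 5: Ashgrove=26 Fernhollow=31 Greywater=24 → close Fernhollow (overflow 20)
  31÷2 = 15 each, +1 to first 1
Round 6: Ashgrove=42 Greywater=39 → close Ashgrove (overflow 34)
  42÷1 = 42 each, +1 to first 0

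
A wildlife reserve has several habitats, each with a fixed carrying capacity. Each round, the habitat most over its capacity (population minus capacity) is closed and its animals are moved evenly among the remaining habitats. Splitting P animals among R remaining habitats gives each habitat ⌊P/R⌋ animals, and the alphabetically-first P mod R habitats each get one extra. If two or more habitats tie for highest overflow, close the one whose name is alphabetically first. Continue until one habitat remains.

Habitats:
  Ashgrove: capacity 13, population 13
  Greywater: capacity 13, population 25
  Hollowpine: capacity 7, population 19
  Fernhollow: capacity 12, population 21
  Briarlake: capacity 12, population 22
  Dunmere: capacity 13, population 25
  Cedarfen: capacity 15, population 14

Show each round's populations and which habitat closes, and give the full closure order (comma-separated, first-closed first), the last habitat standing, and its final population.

Closure order: Dunmere, Greywater, Hollowpine, Briarlake, Fernhollow, Ashgrove
Last habitat: Cedarfen with 139 animals

Round 1: Ashgrove=13 Briarlake=22 Cedarfen=14 Dunmere=25 Fernhollow=21 Greywater=25 Hollowpine=19 → close Dunmere (overflow 12)
  25÷6 = 4 each, +1 to first 1
Round 2: Ashgrove=18 Briarlake=26 Cedarfen=18 Fernhollow=25 Greywater=29 Hollowpine=23 → close Greywater (overflow 16)
  29÷5 = 5 each, +1 to first 4
Round 3: Ashgrove=24 Briarlake=32 Cedarfen=24 Fernhollow=31 Hollowpine=28 → close Hollowpine (overflow 21)
  28÷4 = 7 each, +1 to first 0
Round 4: Ashgrove=31 Briarlake=39 Cedarfen=31 Fernhollow=38 → close Briarlake (overflow 27)
  39÷3 = 13 each, +1 to first 0
Round 5: Ashgrove=44 Cedarfen=44 Fernhollow=51 → close Fernhollow (overflow 39)
  51÷2 = 25 each, +1 to first 1
Round 6: Ashgrove=70 Cedarfen=69 → close Ashgrove (overflow 57)
  70÷1 = 70 each, +1 to first 0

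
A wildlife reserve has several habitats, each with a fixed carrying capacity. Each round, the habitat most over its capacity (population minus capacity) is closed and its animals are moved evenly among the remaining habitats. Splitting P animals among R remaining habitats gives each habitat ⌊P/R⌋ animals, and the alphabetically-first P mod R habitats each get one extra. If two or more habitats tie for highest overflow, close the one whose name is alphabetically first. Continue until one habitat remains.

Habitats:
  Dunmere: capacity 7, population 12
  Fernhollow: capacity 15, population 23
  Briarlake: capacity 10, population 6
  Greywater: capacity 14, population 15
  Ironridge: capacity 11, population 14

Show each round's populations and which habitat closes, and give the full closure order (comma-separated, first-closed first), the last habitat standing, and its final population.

Round 1: Briarlake=6 Dunmere=12 Fernhollow=23 Greywater=15 Ironridge=14 → close Fernhollow (overflow 8)
  23÷4 = 5 each, +1 to first 3
Round 2: Briarlake=12 Dunmere=18 Greywater=21 Ironridge=19 → close Dunmere (overflow 11)
  18÷3 = 6 each, +1 to first 0
Round 3: Briarlake=18 Greywater=27 Ironridge=25 → close Ironridge (overflow 14)
  25÷2 = 12 each, +1 to first 1
Round 4: Briarlake=31 Greywater=39 → close Greywater (overflow 25)
  39÷1 = 39 each, +1 to first 0

Closure order: Fernhollow, Dunmere, Ironridge, Greywater
Last habitat: Briarlake with 70 animals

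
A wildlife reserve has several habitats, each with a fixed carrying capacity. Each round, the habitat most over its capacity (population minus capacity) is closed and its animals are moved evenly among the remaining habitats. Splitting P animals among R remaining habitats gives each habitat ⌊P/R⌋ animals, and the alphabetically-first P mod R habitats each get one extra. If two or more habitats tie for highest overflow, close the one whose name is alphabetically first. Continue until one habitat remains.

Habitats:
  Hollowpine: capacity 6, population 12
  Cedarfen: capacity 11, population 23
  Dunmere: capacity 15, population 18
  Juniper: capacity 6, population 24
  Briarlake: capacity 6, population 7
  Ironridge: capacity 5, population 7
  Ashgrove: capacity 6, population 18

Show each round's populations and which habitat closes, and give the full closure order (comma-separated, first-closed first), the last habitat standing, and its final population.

Round 1: Ashgrove=18 Briarlake=7 Cedarfen=23 Dunmere=18 Hollowpine=12 Ironridge=7 Juniper=24 → close Juniper (overflow 18)
  24÷6 = 4 each, +1 to first 0
Round 2: Ashgrove=22 Briarlake=11 Cedarfen=27 Dunmere=22 Hollowpine=16 Ironridge=11 → close Ashgrove (overflow 16)
  22÷5 = 4 each, +1 to first 2
Round 3: Briarlake=16 Cedarfen=32 Dunmere=26 Hollowpine=20 Ironridge=15 → close Cedarfen (overflow 21)
  32÷4 = 8 each, +1 to first 0
Round 4: Briarlake=24 Dunmere=34 Hollowpine=28 Ironridge=23 → close Hollowpine (overflow 22)
  28÷3 = 9 each, +1 to first 1
Round 5: Briarlake=34 Dunmere=43 Ironridge=32 → close Briarlake (overflow 28)
  34÷2 = 17 each, +1 to first 0
Round 6: Dunmere=60 Ironridge=49 → close Dunmere (overflow 45)
  60÷1 = 60 each, +1 to first 0

Closure order: Juniper, Ashgrove, Cedarfen, Hollowpine, Briarlake, Dunmere
Last habitat: Ironridge with 109 animals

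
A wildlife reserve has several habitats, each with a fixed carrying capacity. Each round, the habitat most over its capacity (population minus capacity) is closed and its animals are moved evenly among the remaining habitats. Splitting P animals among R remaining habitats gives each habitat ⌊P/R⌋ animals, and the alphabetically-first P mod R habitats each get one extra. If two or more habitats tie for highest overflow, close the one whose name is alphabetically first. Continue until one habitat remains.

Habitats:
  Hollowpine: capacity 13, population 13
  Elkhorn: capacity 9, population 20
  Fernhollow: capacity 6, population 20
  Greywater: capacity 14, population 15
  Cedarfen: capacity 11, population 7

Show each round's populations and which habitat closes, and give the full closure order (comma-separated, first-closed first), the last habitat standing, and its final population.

Closure order: Fernhollow, Elkhorn, Greywater, Hollowpine
Last habitat: Cedarfen with 75 animals

Round 1: Cedarfen=7 Elkhorn=20 Fernhollow=20 Greywater=15 Hollowpine=13 → close Fernhollow (overflow 14)
  20÷4 = 5 each, +1 to first 0
Round 2: Cedarfen=12 Elkhorn=25 Greywater=20 Hollowpine=18 → close Elkhorn (overflow 16)
  25÷3 = 8 each, +1 to first 1
Round 3: Cedarfen=21 Greywater=28 Hollowpine=26 → close Greywater (overflow 14)
  28÷2 = 14 each, +1 to first 0
Round 4: Cedarfen=35 Hollowpine=40 → close Hollowpine (overflow 27)
  40÷1 = 40 each, +1 to first 0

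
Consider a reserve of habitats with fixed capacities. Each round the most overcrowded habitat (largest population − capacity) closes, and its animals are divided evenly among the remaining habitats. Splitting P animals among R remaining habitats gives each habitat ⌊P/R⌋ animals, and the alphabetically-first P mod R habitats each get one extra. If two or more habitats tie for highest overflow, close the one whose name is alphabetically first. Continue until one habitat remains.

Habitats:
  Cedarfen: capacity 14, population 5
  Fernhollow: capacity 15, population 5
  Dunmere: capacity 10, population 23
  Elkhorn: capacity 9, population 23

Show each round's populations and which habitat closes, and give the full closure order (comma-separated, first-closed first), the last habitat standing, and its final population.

Closure order: Elkhorn, Dunmere, Cedarfen
Last habitat: Fernhollow with 56 animals

Round 1: Cedarfen=5 Dunmere=23 Elkhorn=23 Fernhollow=5 → close Elkhorn (overflow 14)
  23÷3 = 7 each, +1 to first 2
Round 2: Cedarfen=13 Dunmere=31 Fernhollow=12 → close Dunmere (overflow 21)
  31÷2 = 15 each, +1 to first 1
Round 3: Cedarfen=29 Fernhollow=27 → close Cedarfen (overflow 15)
  29÷1 = 29 each, +1 to first 0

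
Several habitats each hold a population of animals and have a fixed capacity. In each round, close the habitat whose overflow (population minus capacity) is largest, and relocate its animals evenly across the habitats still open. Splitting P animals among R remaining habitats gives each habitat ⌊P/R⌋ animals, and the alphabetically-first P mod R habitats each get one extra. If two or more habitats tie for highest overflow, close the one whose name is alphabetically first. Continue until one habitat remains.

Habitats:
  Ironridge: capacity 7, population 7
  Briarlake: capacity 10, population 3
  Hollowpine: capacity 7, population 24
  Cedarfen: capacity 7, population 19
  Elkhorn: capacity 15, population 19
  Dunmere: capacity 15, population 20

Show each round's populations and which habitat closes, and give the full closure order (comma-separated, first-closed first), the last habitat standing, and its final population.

Round 1: Briarlake=3 Cedarfen=19 Dunmere=20 Elkhorn=19 Hollowpine=24 Ironridge=7 → close Hollowpine (overflow 17)
  24÷5 = 4 each, +1 to first 4
Round 2: Briarlake=8 Cedarfen=24 Dunmere=25 Elkhorn=24 Ironridge=11 → close Cedarfen (overflow 17)
  24÷4 = 6 each, +1 to first 0
Round 3: Briarlake=14 Dunmere=31 Elkhorn=30 Ironridge=17 → close Dunmere (overflow 16)
  31÷3 = 10 each, +1 to first 1
Round 4: Briarlake=25 Elkhorn=40 Ironridge=27 → close Elkhorn (overflow 25)
  40÷2 = 20 each, +1 to first 0
Round 5: Briarlake=45 Ironridge=47 → close Ironridge (overflow 40)
  47÷1 = 47 each, +1 to first 0

Closure order: Hollowpine, Cedarfen, Dunmere, Elkhorn, Ironridge
Last habitat: Briarlake with 92 animals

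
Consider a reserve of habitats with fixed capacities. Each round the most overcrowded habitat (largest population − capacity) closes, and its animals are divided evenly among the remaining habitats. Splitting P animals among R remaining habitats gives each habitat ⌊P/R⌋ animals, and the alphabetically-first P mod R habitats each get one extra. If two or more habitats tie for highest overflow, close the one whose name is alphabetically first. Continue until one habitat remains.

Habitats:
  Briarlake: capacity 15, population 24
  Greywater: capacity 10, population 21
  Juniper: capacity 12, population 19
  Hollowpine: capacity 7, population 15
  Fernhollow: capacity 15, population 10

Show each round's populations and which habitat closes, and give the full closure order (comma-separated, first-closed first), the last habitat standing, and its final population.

Closure order: Greywater, Briarlake, Hollowpine, Juniper
Last habitat: Fernhollow with 89 animals

Round 1: Briarlake=24 Fernhollow=10 Greywater=21 Hollowpine=15 Juniper=19 → close Greywater (overflow 11)
  21÷4 = 5 each, +1 to first 1
Round 2: Briarlake=30 Fernhollow=15 Hollowpine=20 Juniper=24 → close Briarlake (overflow 15)
  30÷3 = 10 each, +1 to first 0
Round 3: Fernhollow=25 Hollowpine=30 Juniper=34 → close Hollowpine (overflow 23)
  30÷2 = 15 each, +1 to first 0
Round 4: Fernhollow=40 Juniper=49 → close Juniper (overflow 37)
  49÷1 = 49 each, +1 to first 0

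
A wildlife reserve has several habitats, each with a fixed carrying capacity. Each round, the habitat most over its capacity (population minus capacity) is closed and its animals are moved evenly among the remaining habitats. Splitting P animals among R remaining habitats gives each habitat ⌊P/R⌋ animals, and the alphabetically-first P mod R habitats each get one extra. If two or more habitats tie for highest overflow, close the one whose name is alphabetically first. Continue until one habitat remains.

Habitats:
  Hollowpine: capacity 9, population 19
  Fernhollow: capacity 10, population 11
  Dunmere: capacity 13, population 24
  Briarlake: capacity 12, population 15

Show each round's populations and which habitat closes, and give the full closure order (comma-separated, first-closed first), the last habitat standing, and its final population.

Round 1: Briarlake=15 Dunmere=24 Fernhollow=11 Hollowpine=19 → close Dunmere (overflow 11)
  24÷3 = 8 each, +1 to first 0
Round 2: Briarlake=23 Fernhollow=19 Hollowpine=27 → close Hollowpine (overflow 18)
  27÷2 = 13 each, +1 to first 1
Round 3: Briarlake=37 Fernhollow=32 → close Briarlake (overflow 25)
  37÷1 = 37 each, +1 to first 0

Closure order: Dunmere, Hollowpine, Briarlake
Last habitat: Fernhollow with 69 animals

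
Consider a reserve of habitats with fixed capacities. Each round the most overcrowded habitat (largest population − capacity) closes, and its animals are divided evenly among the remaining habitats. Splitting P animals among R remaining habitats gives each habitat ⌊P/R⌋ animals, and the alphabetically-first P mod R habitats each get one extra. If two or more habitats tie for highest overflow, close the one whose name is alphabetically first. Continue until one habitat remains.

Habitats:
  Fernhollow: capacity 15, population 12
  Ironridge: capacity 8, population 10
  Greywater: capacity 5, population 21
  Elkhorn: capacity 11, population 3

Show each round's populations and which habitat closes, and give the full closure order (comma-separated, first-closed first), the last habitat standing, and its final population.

Round 1: Elkhorn=3 Fernhollow=12 Greywater=21 Ironridge=10 → close Greywater (overflow 16)
  21÷3 = 7 each, +1 to first 0
Round 2: Elkhorn=10 Fernhollow=19 Ironridge=17 → close Ironridge (overflow 9)
  17÷2 = 8 each, +1 to first 1
Round 3: Elkhorn=19 Fernhollow=27 → close Fernhollow (overflow 12)
  27÷1 = 27 each, +1 to first 0

Closure order: Greywater, Ironridge, Fernhollow
Last habitat: Elkhorn with 46 animals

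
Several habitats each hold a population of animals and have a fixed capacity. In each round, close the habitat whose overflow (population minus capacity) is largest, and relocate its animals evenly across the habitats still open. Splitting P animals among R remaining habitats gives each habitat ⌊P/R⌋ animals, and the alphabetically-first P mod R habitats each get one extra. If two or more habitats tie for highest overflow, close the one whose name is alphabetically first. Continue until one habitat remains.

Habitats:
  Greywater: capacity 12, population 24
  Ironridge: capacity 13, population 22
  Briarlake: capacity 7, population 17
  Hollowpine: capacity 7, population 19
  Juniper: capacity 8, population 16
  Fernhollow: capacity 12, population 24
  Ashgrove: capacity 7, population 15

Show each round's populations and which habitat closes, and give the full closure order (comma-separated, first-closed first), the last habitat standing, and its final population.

Closure order: Fernhollow, Greywater, Hollowpine, Briarlake, Ashgrove, Ironridge
Last habitat: Juniper with 137 animals

Round 1: Ashgrove=15 Briarlake=17 Fernhollow=24 Greywater=24 Hollowpine=19 Ironridge=22 Juniper=16 → close Fernhollow (overflow 12)
  24÷6 = 4 each, +1 to first 0
Round 2: Ashgrove=19 Briarlake=21 Greywater=28 Hollowpine=23 Ironridge=26 Juniper=20 → close Greywater (overflow 16)
  28÷5 = 5 each, +1 to first 3
Round 3: Ashgrove=25 Briarlake=27 Hollowpine=29 Ironridge=31 Juniper=25 → close Hollowpine (overflow 22)
  29÷4 = 7 each, +1 to first 1
Round 4: Ashgrove=33 Briarlake=34 Ironridge=38 Juniper=32 → close Briarlake (overflow 27)
  34÷3 = 11 each, +1 to first 1
Round 5: Ashgrove=45 Ironridge=49 Juniper=43 → close Ashgrove (overflow 38)
  45÷2 = 22 each, +1 to first 1
Round 6: Ironridge=72 Juniper=65 → close Ironridge (overflow 59)
  72÷1 = 72 each, +1 to first 0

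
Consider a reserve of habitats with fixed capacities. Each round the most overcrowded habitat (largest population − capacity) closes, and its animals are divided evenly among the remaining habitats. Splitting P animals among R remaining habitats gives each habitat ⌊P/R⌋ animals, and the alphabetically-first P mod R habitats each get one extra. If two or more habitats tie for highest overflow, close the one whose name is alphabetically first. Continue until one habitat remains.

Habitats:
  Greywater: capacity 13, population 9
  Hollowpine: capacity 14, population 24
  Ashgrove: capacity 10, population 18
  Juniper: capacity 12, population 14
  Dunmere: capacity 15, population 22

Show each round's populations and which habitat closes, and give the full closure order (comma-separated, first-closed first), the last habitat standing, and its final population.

Round 1: Ashgrove=18 Dunmere=22 Greywater=9 Hollowpine=24 Juniper=14 → close Hollowpine (overflow 10)
  24÷4 = 6 each, +1 to first 0
Round 2: Ashgrove=24 Dunmere=28 Greywater=15 Juniper=20 → close Ashgrove (overflow 14)
  24÷3 = 8 each, +1 to first 0
Round 3: Dunmere=36 Greywater=23 Juniper=28 → close Dunmere (overflow 21)
  36÷2 = 18 each, +1 to first 0
Round 4: Greywater=41 Juniper=46 → close Juniper (overflow 34)
  46÷1 = 46 each, +1 to first 0

Closure order: Hollowpine, Ashgrove, Dunmere, Juniper
Last habitat: Greywater with 87 animals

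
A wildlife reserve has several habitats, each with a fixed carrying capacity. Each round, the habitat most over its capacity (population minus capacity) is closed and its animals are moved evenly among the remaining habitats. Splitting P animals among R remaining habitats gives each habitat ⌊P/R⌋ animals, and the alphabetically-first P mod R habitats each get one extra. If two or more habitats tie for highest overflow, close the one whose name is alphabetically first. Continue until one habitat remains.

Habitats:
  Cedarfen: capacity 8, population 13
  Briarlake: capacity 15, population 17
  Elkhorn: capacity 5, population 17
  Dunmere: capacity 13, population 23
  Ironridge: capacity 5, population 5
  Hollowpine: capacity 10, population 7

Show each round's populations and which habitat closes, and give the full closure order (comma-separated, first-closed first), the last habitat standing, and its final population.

Round 1: Briarlake=17 Cedarfen=13 Dunmere=23 Elkhorn=17 Hollowpine=7 Ironridge=5 → close Elkhorn (overflow 12)
  17÷5 = 3 each, +1 to first 2
Round 2: Briarlake=21 Cedarfen=17 Dunmere=26 Hollowpine=10 Ironridge=8 → close Dunmere (overflow 13)
  26÷4 = 6 each, +1 to first 2
Round 3: Briarlake=28 Cedarfen=24 Hollowpine=16 Ironridge=14 → close Cedarfen (overflow 16)
  24÷3 = 8 each, +1 to first 0
Round 4: Briarlake=36 Hollowpine=24 Ironridge=22 → close Briarlake (overflow 21)
  36÷2 = 18 each, +1 to first 0
Round 5: Hollowpine=42 Ironridge=40 → close Ironridge (overflow 35)
  40÷1 = 40 each, +1 to first 0

Closure order: Elkhorn, Dunmere, Cedarfen, Briarlake, Ironridge
Last habitat: Hollowpine with 82 animals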